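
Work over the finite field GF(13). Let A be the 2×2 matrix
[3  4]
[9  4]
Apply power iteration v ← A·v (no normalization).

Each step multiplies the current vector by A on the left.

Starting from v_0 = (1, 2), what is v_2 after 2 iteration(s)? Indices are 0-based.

v_0 = (1, 2).
v_1 = A·v_0 = (11, 4).
v_2 = A·v_1 = (10, 11).

v_2 = (10, 11)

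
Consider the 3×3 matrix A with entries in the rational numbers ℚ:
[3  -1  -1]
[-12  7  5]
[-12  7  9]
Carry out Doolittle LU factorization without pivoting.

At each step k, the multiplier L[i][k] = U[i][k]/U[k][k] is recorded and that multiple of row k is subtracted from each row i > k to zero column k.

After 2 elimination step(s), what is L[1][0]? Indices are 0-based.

Step 1: pivot at (0,0) is 3.
  row1 ← row1 − (-4)·row0  ⇒  L[1][0]=-4, U row1=(0, 3, 1)
  row2 ← row2 − (-4)·row0  ⇒  L[2][0]=-4, U row2=(0, 3, 5)
Step 2: pivot at (1,1) is 3.
  row2 ← row2 − (1)·row1  ⇒  L[2][1]=1, U row2=(0, 0, 4)

L[1][0] = -4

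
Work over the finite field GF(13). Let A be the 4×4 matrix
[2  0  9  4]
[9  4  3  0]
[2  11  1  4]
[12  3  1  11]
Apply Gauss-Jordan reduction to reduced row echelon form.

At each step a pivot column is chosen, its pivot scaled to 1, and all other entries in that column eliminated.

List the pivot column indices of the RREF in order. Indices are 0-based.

pivot columns: 0, 1, 2

pivot(0,0)=2: scale R0 → (1, 0, 11, 2)
  clear (1,0): R1 −= (9)R0 → (0, 4, 8, 8)
  clear (2,0): R2 −= (2)R0 → (0, 11, 5, 0)
  clear (3,0): R3 −= (12)R0 → (0, 3, 12, 0)
pivot(1,1)=4: scale R1 → (0, 1, 2, 2)
  clear (2,1): R2 −= (11)R1 → (0, 0, 9, 4)
  clear (3,1): R3 −= (3)R1 → (0, 0, 6, 7)
pivot(2,2)=9: scale R2 → (0, 0, 1, 12)
  clear (0,2): R0 −= (11)R2 → (1, 0, 0, 0)
  clear (1,2): R1 −= (2)R2 → (0, 1, 0, 4)
  clear (3,2): R3 −= (6)R2 → (0, 0, 0, 0)
col 3: no nonzero at/below row 3; advance.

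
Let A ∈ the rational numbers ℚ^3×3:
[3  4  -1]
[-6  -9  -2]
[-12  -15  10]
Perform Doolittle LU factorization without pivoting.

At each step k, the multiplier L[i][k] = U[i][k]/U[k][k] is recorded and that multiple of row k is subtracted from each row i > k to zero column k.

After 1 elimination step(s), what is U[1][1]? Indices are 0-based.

U[1][1] = -1

k=0: U[0][0]=3
  eliminate (1,0): mult=-2, new row 1: (0, -1, -4); set L[1][0]=-2
  eliminate (2,0): mult=-4, new row 2: (0, 1, 6); set L[2][0]=-4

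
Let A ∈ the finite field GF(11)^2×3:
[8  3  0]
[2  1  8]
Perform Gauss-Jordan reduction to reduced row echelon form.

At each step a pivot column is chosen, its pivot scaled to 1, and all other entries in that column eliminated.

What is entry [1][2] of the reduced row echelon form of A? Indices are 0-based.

[1] R0 /= 8  ⇒  (1, 10, 0)
     R1 -= 2·R0  ⇒  (0, 3, 8)
[2] R1 /= 3  ⇒  (0, 1, 10)
     R0 -= 10·R1  ⇒  (1, 0, 10)

M[1][2] = 10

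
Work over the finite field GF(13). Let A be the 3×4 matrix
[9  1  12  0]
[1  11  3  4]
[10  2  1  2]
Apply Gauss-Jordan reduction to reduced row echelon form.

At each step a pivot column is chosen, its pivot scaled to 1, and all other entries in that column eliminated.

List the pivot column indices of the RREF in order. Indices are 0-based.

pivot(0,0)=9: scale R0 → (1, 3, 10, 0)
  clear (1,0): R1 −= (1)R0 → (0, 8, 6, 4)
  clear (2,0): R2 −= (10)R0 → (0, 11, 5, 2)
pivot(1,1)=8: scale R1 → (0, 1, 4, 7)
  clear (0,1): R0 −= (3)R1 → (1, 0, 11, 5)
  clear (2,1): R2 −= (11)R1 → (0, 0, 0, 3)
col 2: no nonzero at/below row 2; advance.
pivot(2,3)=3: scale R2 → (0, 0, 0, 1)
  clear (0,3): R0 −= (5)R2 → (1, 0, 11, 0)
  clear (1,3): R1 −= (7)R2 → (0, 1, 4, 0)

pivot columns: 0, 1, 3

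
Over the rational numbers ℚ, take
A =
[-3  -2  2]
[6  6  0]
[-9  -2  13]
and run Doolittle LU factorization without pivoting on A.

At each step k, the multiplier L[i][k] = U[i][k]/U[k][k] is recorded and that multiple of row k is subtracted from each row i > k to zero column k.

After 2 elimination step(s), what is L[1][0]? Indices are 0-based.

k=0: U[0][0]=-3
  eliminate (1,0): mult=-2, new row 1: (0, 2, 4); set L[1][0]=-2
  eliminate (2,0): mult=3, new row 2: (0, 4, 7); set L[2][0]=3
k=1: U[1][1]=2
  eliminate (2,1): mult=2, new row 2: (0, 0, -1); set L[2][1]=2

L[1][0] = -2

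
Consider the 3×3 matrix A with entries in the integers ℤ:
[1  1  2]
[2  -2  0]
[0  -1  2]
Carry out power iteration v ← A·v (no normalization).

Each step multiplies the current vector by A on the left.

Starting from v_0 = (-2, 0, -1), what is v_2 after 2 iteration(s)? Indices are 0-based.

v_2 = (-12, 0, 0)

v_0 = (-2, 0, -1).
v_1 = A·v_0 = (-4, -4, -2).
v_2 = A·v_1 = (-12, 0, 0).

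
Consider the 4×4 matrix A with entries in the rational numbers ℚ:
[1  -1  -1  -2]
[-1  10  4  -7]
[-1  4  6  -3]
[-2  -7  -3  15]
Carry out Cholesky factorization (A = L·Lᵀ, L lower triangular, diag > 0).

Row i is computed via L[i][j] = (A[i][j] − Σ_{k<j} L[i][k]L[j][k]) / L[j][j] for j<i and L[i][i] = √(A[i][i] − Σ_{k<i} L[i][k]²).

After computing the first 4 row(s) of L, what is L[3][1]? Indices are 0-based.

Step 1: L[0][0] = √(1) = 1.
  L[1][0] = (-1) / L[0][0] = -1.
Step 2: L[1][1] = √(9) = 3.
  L[2][0] = (-1) / L[0][0] = -1.
  L[2][1] = (3) / L[1][1] = 1.
Step 3: L[2][2] = √(4) = 2.
  L[3][0] = (-2) / L[0][0] = -2.
  L[3][1] = (-9) / L[1][1] = -3.
  L[3][2] = (-2) / L[2][2] = -1.
Step 4: L[3][3] = √(1) = 1.

L[3][1] = -3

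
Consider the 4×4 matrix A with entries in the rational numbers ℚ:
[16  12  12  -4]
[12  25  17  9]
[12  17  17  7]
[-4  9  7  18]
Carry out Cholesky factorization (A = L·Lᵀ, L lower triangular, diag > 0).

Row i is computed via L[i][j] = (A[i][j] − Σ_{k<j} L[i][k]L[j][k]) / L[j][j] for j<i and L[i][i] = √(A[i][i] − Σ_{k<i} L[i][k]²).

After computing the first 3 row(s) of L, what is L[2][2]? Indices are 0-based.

L[2][2] = 2

Step 1: L[0][0] = √(16) = 4.
  L[1][0] = (12) / L[0][0] = 3.
Step 2: L[1][1] = √(16) = 4.
  L[2][0] = (12) / L[0][0] = 3.
  L[2][1] = (8) / L[1][1] = 2.
Step 3: L[2][2] = √(4) = 2.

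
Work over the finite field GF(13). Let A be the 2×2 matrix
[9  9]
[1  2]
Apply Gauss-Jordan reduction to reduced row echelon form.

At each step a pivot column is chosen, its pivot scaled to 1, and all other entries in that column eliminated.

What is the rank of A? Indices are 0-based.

pivot(0,0)=9: scale R0 → (1, 1)
  clear (1,0): R1 −= (1)R0 → (0, 1)
pivot(1,1)=1: scale R1 → (0, 1)
  clear (0,1): R0 −= (1)R1 → (1, 0)

rank = 2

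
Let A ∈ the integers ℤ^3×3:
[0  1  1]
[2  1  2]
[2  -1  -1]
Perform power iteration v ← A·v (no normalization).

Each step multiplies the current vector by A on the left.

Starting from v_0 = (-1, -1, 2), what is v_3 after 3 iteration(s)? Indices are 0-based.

v_0 = (-1, -1, 2).
v_1 = A·v_0 = (1, 1, -3).
v_2 = A·v_1 = (-2, -3, 4).
v_3 = A·v_2 = (1, 1, -5).

v_3 = (1, 1, -5)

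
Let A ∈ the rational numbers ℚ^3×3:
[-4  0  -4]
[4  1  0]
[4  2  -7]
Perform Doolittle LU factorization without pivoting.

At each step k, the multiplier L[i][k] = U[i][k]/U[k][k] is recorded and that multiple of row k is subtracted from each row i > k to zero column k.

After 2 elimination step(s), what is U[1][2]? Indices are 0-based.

U[1][2] = -4

Step 1: pivot at (0,0) is -4.
  row1 ← row1 − (-1)·row0  ⇒  L[1][0]=-1, U row1=(0, 1, -4)
  row2 ← row2 − (-1)·row0  ⇒  L[2][0]=-1, U row2=(0, 2, -11)
Step 2: pivot at (1,1) is 1.
  row2 ← row2 − (2)·row1  ⇒  L[2][1]=2, U row2=(0, 0, -3)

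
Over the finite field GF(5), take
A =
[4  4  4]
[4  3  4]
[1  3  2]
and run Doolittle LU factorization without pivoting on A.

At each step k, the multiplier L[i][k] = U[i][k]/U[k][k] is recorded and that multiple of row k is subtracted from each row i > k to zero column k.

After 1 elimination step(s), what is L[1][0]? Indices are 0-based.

Step 1: pivot at (0,0) is 4.
  row1 ← row1 − (1)·row0  ⇒  L[1][0]=1, U row1=(0, 4, 0)
  row2 ← row2 − (4)·row0  ⇒  L[2][0]=4, U row2=(0, 2, 1)

L[1][0] = 1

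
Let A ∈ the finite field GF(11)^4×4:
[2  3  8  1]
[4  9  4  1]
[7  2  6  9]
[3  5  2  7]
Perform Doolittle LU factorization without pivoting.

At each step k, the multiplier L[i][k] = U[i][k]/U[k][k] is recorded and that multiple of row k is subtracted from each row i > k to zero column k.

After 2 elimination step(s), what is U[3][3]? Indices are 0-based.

U[3][3] = 2

[col 0] pivot 2
  R1 -= 2*R0 → (0, 3, 10, 10)  (L[1][0] := 2)
  R2 -= 9*R0 → (0, 8, 0, 0)  (L[2][0] := 9)
  R3 -= 7*R0 → (0, 6, 1, 0)  (L[3][0] := 7)
[col 1] pivot 3
  R2 -= 10*R1 → (0, 0, 10, 10)  (L[2][1] := 10)
  R3 -= 2*R1 → (0, 0, 3, 2)  (L[3][1] := 2)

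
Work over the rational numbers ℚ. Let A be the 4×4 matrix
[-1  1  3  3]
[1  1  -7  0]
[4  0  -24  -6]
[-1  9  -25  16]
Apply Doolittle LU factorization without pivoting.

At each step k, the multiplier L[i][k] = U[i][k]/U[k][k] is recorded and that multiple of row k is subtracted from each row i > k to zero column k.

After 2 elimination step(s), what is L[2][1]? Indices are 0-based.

L[2][1] = 2

[col 0] pivot -1
  R1 -= -1*R0 → (0, 2, -4, 3)  (L[1][0] := -1)
  R2 -= -4*R0 → (0, 4, -12, 6)  (L[2][0] := -4)
  R3 -= 1*R0 → (0, 8, -28, 13)  (L[3][0] := 1)
[col 1] pivot 2
  R2 -= 2*R1 → (0, 0, -4, 0)  (L[2][1] := 2)
  R3 -= 4*R1 → (0, 0, -12, 1)  (L[3][1] := 4)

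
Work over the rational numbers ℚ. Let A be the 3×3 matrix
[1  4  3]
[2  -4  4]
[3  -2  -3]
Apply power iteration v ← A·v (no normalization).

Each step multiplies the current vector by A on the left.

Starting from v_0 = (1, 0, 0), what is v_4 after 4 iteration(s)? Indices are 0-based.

v_4 = (116, 424, -124)

v_0 = (1, 0, 0).
v_1 = A·v_0 = (1, 2, 3).
v_2 = A·v_1 = (18, 6, -10).
v_3 = A·v_2 = (12, -28, 72).
v_4 = A·v_3 = (116, 424, -124).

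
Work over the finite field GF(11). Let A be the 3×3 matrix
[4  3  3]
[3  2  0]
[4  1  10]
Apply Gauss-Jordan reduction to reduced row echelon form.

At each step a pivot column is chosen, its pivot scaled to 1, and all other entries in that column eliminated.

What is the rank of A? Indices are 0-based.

step 1: normalize row 0 (÷4) = (1, 9, 9)
  row 1: subtract 3×row0 = (0, 8, 6)
  row 2: subtract 4×row0 = (0, 9, 7)
step 2: normalize row 1 (÷8) = (0, 1, 9)
  row 0: subtract 9×row1 = (1, 0, 5)
  row 2: subtract 9×row1 = (0, 0, 3)
step 3: normalize row 2 (÷3) = (0, 0, 1)
  row 0: subtract 5×row2 = (1, 0, 0)
  row 1: subtract 9×row2 = (0, 1, 0)

rank = 3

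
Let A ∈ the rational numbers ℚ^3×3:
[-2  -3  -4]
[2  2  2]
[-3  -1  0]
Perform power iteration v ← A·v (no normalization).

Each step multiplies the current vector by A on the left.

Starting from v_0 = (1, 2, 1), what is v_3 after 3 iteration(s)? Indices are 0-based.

v_0 = (1, 2, 1).
v_1 = A·v_0 = (-12, 8, -5).
v_2 = A·v_1 = (20, -18, 28).
v_3 = A·v_2 = (-98, 60, -42).

v_3 = (-98, 60, -42)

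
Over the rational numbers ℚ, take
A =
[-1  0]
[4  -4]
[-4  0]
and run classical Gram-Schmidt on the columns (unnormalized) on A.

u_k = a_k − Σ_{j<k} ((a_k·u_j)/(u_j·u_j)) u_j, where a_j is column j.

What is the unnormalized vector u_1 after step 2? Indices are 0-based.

u_1 = (-16/33, -68/33, -64/33)

Step 1: u_0 = a_0 = (-1, 4, -4).
Step 2: u_1 = a_1 − (-16/33)·u_0 = (-16/33, -68/33, -64/33).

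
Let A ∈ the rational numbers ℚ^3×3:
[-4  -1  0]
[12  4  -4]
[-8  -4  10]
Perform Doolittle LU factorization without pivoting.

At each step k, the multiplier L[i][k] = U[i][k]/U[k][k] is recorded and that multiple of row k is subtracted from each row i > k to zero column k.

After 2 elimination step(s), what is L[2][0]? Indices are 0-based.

[col 0] pivot -4
  R1 -= -3*R0 → (0, 1, -4)  (L[1][0] := -3)
  R2 -= 2*R0 → (0, -2, 10)  (L[2][0] := 2)
[col 1] pivot 1
  R2 -= -2*R1 → (0, 0, 2)  (L[2][1] := -2)

L[2][0] = 2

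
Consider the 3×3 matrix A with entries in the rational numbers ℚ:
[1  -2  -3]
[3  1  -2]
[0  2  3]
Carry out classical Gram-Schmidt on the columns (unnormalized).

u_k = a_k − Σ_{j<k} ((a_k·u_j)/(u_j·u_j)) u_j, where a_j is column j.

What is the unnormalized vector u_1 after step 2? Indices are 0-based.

u_1 = (-21/10, 7/10, 2)

Step 1: u_0 = a_0 = (1, 3, 0).
Step 2: u_1 = a_1 − (1/10)·u_0 = (-21/10, 7/10, 2).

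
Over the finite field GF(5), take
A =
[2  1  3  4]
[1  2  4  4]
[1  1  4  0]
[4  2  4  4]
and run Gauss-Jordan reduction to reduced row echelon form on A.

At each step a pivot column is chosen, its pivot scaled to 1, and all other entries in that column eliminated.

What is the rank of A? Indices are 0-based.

rank = 4

[1] R0 /= 2  ⇒  (1, 3, 4, 2)
     R1 -= 1·R0  ⇒  (0, 4, 0, 2)
     R2 -= 1·R0  ⇒  (0, 3, 0, 3)
     R3 -= 4·R0  ⇒  (0, 0, 3, 1)
[2] R1 /= 4  ⇒  (0, 1, 0, 3)
     R0 -= 3·R1  ⇒  (1, 0, 4, 3)
     R2 -= 3·R1  ⇒  (0, 0, 0, 4)
[3] R2 <-> R3
[3] R2 /= 3  ⇒  (0, 0, 1, 2)
     R0 -= 4·R2  ⇒  (1, 0, 0, 0)
[4] R3 /= 4  ⇒  (0, 0, 0, 1)
     R1 -= 3·R3  ⇒  (0, 1, 0, 0)
     R2 -= 2·R3  ⇒  (0, 0, 1, 0)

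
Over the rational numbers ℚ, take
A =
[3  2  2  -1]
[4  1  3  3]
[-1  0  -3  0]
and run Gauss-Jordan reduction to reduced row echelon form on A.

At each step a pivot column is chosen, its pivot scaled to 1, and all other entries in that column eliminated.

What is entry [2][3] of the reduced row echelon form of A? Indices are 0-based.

M[2][3] = -7/11

step 1: normalize row 0 (÷3) = (1, 2/3, 2/3, -1/3)
  row 1: subtract 4×row0 = (0, -5/3, 1/3, 13/3)
  row 2: subtract -1×row0 = (0, 2/3, -7/3, -1/3)
step 2: normalize row 1 (÷-5/3) = (0, 1, -1/5, -13/5)
  row 0: subtract 2/3×row1 = (1, 0, 4/5, 7/5)
  row 2: subtract 2/3×row1 = (0, 0, -11/5, 7/5)
step 3: normalize row 2 (÷-11/5) = (0, 0, 1, -7/11)
  row 0: subtract 4/5×row2 = (1, 0, 0, 21/11)
  row 1: subtract -1/5×row2 = (0, 1, 0, -30/11)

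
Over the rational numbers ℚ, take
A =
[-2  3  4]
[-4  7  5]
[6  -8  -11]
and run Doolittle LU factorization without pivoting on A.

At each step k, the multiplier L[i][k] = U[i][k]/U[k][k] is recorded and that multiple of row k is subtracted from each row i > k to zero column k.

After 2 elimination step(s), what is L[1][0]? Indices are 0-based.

k=0: U[0][0]=-2
  eliminate (1,0): mult=2, new row 1: (0, 1, -3); set L[1][0]=2
  eliminate (2,0): mult=-3, new row 2: (0, 1, 1); set L[2][0]=-3
k=1: U[1][1]=1
  eliminate (2,1): mult=1, new row 2: (0, 0, 4); set L[2][1]=1

L[1][0] = 2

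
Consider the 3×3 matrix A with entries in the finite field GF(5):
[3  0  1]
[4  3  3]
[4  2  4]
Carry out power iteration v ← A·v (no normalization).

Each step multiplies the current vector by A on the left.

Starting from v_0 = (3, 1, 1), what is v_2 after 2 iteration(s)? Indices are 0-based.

v_2 = (3, 3, 3)

v_0 = (3, 1, 1).
v_1 = A·v_0 = (0, 3, 3).
v_2 = A·v_1 = (3, 3, 3).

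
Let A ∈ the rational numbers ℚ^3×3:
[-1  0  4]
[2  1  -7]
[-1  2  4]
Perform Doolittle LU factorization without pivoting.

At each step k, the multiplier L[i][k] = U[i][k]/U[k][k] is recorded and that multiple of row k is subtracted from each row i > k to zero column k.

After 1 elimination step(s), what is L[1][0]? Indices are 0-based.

L[1][0] = -2

Step 1: pivot at (0,0) is -1.
  row1 ← row1 − (-2)·row0  ⇒  L[1][0]=-2, U row1=(0, 1, 1)
  row2 ← row2 − (1)·row0  ⇒  L[2][0]=1, U row2=(0, 2, 0)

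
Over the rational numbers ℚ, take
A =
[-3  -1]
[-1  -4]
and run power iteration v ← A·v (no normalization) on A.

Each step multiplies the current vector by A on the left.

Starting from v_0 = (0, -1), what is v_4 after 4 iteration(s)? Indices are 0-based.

v_4 = (-189, -338)

v_0 = (0, -1).
v_1 = A·v_0 = (1, 4).
v_2 = A·v_1 = (-7, -17).
v_3 = A·v_2 = (38, 75).
v_4 = A·v_3 = (-189, -338).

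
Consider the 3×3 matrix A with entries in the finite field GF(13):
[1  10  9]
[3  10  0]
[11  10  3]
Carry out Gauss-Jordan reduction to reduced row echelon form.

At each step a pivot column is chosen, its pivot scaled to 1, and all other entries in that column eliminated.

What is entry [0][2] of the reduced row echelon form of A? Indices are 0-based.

pivot(0,0)=1: scale R0 → (1, 10, 9)
  clear (1,0): R1 −= (3)R0 → (0, 6, 12)
  clear (2,0): R2 −= (11)R0 → (0, 4, 8)
pivot(1,1)=6: scale R1 → (0, 1, 2)
  clear (0,1): R0 −= (10)R1 → (1, 0, 2)
  clear (2,1): R2 −= (4)R1 → (0, 0, 0)
col 2: no nonzero at/below row 2; advance.

M[0][2] = 2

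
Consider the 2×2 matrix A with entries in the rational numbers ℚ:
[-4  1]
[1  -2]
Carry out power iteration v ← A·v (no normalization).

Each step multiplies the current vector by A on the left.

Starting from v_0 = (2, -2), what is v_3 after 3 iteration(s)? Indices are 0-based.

v_3 = (-206, 90)

v_0 = (2, -2).
v_1 = A·v_0 = (-10, 6).
v_2 = A·v_1 = (46, -22).
v_3 = A·v_2 = (-206, 90).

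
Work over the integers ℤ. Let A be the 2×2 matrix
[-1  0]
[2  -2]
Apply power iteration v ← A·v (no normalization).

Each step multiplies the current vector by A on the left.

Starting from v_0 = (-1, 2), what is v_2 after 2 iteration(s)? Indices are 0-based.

v_2 = (-1, 14)

v_0 = (-1, 2).
v_1 = A·v_0 = (1, -6).
v_2 = A·v_1 = (-1, 14).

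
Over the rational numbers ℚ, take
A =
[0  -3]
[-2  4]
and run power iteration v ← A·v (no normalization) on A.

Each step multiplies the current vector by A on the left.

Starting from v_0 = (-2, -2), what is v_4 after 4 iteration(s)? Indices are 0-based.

v_0 = (-2, -2).
v_1 = A·v_0 = (6, -4).
v_2 = A·v_1 = (12, -28).
v_3 = A·v_2 = (84, -136).
v_4 = A·v_3 = (408, -712).

v_4 = (408, -712)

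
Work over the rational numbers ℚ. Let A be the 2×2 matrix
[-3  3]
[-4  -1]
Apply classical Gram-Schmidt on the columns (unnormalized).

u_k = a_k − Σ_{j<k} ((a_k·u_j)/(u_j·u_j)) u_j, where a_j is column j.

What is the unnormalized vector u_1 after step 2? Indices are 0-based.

Step 1: u_0 = a_0 = (-3, -4).
Step 2: u_1 = a_1 − (-1/5)·u_0 = (12/5, -9/5).

u_1 = (12/5, -9/5)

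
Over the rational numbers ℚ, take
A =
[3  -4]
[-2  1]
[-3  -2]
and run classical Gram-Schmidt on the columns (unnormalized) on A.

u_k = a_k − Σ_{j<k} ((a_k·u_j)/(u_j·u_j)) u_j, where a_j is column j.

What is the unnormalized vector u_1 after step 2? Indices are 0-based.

Step 1: u_0 = a_0 = (3, -2, -3).
Step 2: u_1 = a_1 − (-4/11)·u_0 = (-32/11, 3/11, -34/11).

u_1 = (-32/11, 3/11, -34/11)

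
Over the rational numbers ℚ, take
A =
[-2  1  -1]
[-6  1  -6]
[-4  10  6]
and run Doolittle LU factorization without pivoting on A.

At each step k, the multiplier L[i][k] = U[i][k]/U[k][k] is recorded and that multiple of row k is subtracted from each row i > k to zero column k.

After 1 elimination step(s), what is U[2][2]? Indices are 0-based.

U[2][2] = 8

[col 0] pivot -2
  R1 -= 3*R0 → (0, -2, -3)  (L[1][0] := 3)
  R2 -= 2*R0 → (0, 8, 8)  (L[2][0] := 2)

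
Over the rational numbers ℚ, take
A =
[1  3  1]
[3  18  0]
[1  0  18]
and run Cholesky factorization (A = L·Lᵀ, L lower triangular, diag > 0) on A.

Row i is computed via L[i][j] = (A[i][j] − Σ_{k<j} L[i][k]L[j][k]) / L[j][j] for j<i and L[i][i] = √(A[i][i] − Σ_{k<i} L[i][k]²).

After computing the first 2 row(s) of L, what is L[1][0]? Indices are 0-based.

L[1][0] = 3

Step 1: L[0][0] = √(1) = 1.
  L[1][0] = (3) / L[0][0] = 3.
Step 2: L[1][1] = √(9) = 3.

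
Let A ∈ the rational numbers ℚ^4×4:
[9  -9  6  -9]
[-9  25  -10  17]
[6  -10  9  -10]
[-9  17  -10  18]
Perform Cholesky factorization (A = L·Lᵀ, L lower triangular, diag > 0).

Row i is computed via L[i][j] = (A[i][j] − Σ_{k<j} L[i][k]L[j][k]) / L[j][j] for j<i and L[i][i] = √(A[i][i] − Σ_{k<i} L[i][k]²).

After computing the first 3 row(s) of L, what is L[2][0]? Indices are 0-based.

L[2][0] = 2

Step 1: L[0][0] = √(9) = 3.
  L[1][0] = (-9) / L[0][0] = -3.
Step 2: L[1][1] = √(16) = 4.
  L[2][0] = (6) / L[0][0] = 2.
  L[2][1] = (-4) / L[1][1] = -1.
Step 3: L[2][2] = √(4) = 2.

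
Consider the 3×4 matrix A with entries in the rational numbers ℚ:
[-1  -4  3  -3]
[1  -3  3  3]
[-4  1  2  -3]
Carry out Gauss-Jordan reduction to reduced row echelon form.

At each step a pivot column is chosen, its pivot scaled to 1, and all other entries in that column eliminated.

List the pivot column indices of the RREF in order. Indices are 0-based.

pivot columns: 0, 1, 2

pivot(0,0)=-1: scale R0 → (1, 4, -3, 3)
  clear (1,0): R1 −= (1)R0 → (0, -7, 6, 0)
  clear (2,0): R2 −= (-4)R0 → (0, 17, -10, 9)
pivot(1,1)=-7: scale R1 → (0, 1, -6/7, 0)
  clear (0,1): R0 −= (4)R1 → (1, 0, 3/7, 3)
  clear (2,1): R2 −= (17)R1 → (0, 0, 32/7, 9)
pivot(2,2)=32/7: scale R2 → (0, 0, 1, 63/32)
  clear (0,2): R0 −= (3/7)R2 → (1, 0, 0, 69/32)
  clear (1,2): R1 −= (-6/7)R2 → (0, 1, 0, 27/16)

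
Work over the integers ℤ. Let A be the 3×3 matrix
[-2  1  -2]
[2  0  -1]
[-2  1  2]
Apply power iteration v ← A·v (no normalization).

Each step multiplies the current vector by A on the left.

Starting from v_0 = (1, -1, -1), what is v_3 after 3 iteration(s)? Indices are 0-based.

v_0 = (1, -1, -1).
v_1 = A·v_0 = (-1, 3, -5).
v_2 = A·v_1 = (15, 3, -5).
v_3 = A·v_2 = (-17, 35, -37).

v_3 = (-17, 35, -37)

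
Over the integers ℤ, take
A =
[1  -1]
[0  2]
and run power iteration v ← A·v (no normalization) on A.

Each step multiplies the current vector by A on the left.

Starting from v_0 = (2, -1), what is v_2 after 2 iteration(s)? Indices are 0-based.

v_0 = (2, -1).
v_1 = A·v_0 = (3, -2).
v_2 = A·v_1 = (5, -4).

v_2 = (5, -4)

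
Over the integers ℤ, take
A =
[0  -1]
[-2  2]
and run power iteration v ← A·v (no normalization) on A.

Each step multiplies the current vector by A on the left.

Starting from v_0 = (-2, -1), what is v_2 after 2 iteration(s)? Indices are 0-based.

v_0 = (-2, -1).
v_1 = A·v_0 = (1, 2).
v_2 = A·v_1 = (-2, 2).

v_2 = (-2, 2)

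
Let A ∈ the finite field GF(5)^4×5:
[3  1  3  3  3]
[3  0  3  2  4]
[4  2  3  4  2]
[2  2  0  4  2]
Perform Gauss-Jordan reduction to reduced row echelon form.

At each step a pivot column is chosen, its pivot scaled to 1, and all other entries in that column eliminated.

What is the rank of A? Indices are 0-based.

pivot(0,0)=3: scale R0 → (1, 2, 1, 1, 1)
  clear (1,0): R1 −= (3)R0 → (0, 4, 0, 4, 1)
  clear (2,0): R2 −= (4)R0 → (0, 4, 4, 0, 3)
  clear (3,0): R3 −= (2)R0 → (0, 3, 3, 2, 0)
pivot(1,1)=4: scale R1 → (0, 1, 0, 1, 4)
  clear (0,1): R0 −= (2)R1 → (1, 0, 1, 4, 3)
  clear (2,1): R2 −= (4)R1 → (0, 0, 4, 1, 2)
  clear (3,1): R3 −= (3)R1 → (0, 0, 3, 4, 3)
pivot(2,2)=4: scale R2 → (0, 0, 1, 4, 3)
  clear (0,2): R0 −= (1)R2 → (1, 0, 0, 0, 0)
  clear (3,2): R3 −= (3)R2 → (0, 0, 0, 2, 4)
pivot(3,3)=2: scale R3 → (0, 0, 0, 1, 2)
  clear (1,3): R1 −= (1)R3 → (0, 1, 0, 0, 2)
  clear (2,3): R2 −= (4)R3 → (0, 0, 1, 0, 0)

rank = 4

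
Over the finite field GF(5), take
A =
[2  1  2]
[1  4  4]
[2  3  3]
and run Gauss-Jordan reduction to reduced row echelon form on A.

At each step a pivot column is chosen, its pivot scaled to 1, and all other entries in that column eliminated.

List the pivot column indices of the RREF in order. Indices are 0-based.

pivot columns: 0, 1

pivot(0,0)=2: scale R0 → (1, 3, 1)
  clear (1,0): R1 −= (1)R0 → (0, 1, 3)
  clear (2,0): R2 −= (2)R0 → (0, 2, 1)
pivot(1,1)=1: scale R1 → (0, 1, 3)
  clear (0,1): R0 −= (3)R1 → (1, 0, 2)
  clear (2,1): R2 −= (2)R1 → (0, 0, 0)
col 2: no nonzero at/below row 2; advance.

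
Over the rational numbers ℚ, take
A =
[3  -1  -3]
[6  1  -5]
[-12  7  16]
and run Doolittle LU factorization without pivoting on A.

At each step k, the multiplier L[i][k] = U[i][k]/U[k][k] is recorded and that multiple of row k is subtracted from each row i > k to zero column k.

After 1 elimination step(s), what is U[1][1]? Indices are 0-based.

k=0: U[0][0]=3
  eliminate (1,0): mult=2, new row 1: (0, 3, 1); set L[1][0]=2
  eliminate (2,0): mult=-4, new row 2: (0, 3, 4); set L[2][0]=-4

U[1][1] = 3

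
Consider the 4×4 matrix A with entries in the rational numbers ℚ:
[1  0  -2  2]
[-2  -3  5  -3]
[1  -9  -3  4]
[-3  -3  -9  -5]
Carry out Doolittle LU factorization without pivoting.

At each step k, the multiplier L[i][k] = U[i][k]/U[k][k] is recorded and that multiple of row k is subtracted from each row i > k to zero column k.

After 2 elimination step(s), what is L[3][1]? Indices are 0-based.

Step 1: pivot at (0,0) is 1.
  row1 ← row1 − (-2)·row0  ⇒  L[1][0]=-2, U row1=(0, -3, 1, 1)
  row2 ← row2 − (1)·row0  ⇒  L[2][0]=1, U row2=(0, -9, -1, 2)
  row3 ← row3 − (-3)·row0  ⇒  L[3][0]=-3, U row3=(0, -3, -15, 1)
Step 2: pivot at (1,1) is -3.
  row2 ← row2 − (3)·row1  ⇒  L[2][1]=3, U row2=(0, 0, -4, -1)
  row3 ← row3 − (1)·row1  ⇒  L[3][1]=1, U row3=(0, 0, -16, 0)

L[3][1] = 1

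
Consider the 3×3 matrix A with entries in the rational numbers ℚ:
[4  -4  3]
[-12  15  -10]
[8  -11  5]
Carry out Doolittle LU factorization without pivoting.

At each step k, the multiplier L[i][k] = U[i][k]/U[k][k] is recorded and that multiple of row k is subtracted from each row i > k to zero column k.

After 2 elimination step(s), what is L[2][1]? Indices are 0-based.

L[2][1] = -1

[col 0] pivot 4
  R1 -= -3*R0 → (0, 3, -1)  (L[1][0] := -3)
  R2 -= 2*R0 → (0, -3, -1)  (L[2][0] := 2)
[col 1] pivot 3
  R2 -= -1*R1 → (0, 0, -2)  (L[2][1] := -1)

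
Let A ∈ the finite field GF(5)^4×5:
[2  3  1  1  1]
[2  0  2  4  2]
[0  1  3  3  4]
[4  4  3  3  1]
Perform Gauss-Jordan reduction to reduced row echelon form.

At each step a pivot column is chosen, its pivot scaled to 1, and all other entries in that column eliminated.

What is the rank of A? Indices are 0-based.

[1] R0 /= 2  ⇒  (1, 4, 3, 3, 3)
     R1 -= 2·R0  ⇒  (0, 2, 1, 3, 1)
     R3 -= 4·R0  ⇒  (0, 3, 1, 1, 4)
[2] R1 /= 2  ⇒  (0, 1, 3, 4, 3)
     R0 -= 4·R1  ⇒  (1, 0, 1, 2, 1)
     R2 -= 1·R1  ⇒  (0, 0, 0, 4, 1)
     R3 -= 3·R1  ⇒  (0, 0, 2, 4, 0)
[3] R2 <-> R3
[3] R2 /= 2  ⇒  (0, 0, 1, 2, 0)
     R0 -= 1·R2  ⇒  (1, 0, 0, 0, 1)
     R1 -= 3·R2  ⇒  (0, 1, 0, 3, 3)
[4] R3 /= 4  ⇒  (0, 0, 0, 1, 4)
     R1 -= 3·R3  ⇒  (0, 1, 0, 0, 1)
     R2 -= 2·R3  ⇒  (0, 0, 1, 0, 2)

rank = 4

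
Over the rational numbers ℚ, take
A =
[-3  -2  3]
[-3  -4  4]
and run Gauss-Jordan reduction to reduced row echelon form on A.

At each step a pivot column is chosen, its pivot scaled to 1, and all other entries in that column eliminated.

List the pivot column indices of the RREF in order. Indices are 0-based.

pivot columns: 0, 1

[1] R0 /= -3  ⇒  (1, 2/3, -1)
     R1 -= -3·R0  ⇒  (0, -2, 1)
[2] R1 /= -2  ⇒  (0, 1, -1/2)
     R0 -= 2/3·R1  ⇒  (1, 0, -2/3)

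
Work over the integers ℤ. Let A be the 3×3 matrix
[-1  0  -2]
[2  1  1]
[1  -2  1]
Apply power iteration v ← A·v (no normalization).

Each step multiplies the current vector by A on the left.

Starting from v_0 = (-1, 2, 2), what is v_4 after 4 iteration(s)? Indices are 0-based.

v_4 = (-37, 36, 22)

v_0 = (-1, 2, 2).
v_1 = A·v_0 = (-3, 2, -3).
v_2 = A·v_1 = (9, -7, -10).
v_3 = A·v_2 = (11, 1, 13).
v_4 = A·v_3 = (-37, 36, 22).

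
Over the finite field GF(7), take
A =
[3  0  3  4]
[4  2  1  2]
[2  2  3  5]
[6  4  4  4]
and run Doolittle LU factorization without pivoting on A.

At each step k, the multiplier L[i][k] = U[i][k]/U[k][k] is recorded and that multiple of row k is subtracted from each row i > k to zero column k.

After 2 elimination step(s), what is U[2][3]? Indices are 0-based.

Step 1: pivot at (0,0) is 3.
  row1 ← row1 − (6)·row0  ⇒  L[1][0]=6, U row1=(0, 2, 4, 6)
  row2 ← row2 − (3)·row0  ⇒  L[2][0]=3, U row2=(0, 2, 1, 0)
  row3 ← row3 − (2)·row0  ⇒  L[3][0]=2, U row3=(0, 4, 5, 3)
Step 2: pivot at (1,1) is 2.
  row2 ← row2 − (1)·row1  ⇒  L[2][1]=1, U row2=(0, 0, 4, 1)
  row3 ← row3 − (2)·row1  ⇒  L[3][1]=2, U row3=(0, 0, 4, 5)

U[2][3] = 1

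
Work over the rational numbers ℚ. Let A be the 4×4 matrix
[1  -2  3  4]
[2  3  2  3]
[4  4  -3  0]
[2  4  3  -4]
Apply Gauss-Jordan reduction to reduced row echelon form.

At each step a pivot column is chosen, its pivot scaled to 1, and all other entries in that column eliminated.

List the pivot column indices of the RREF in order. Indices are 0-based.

pivot columns: 0, 1, 2, 3

step 1: normalize row 0 (÷1) = (1, -2, 3, 4)
  row 1: subtract 2×row0 = (0, 7, -4, -5)
  row 2: subtract 4×row0 = (0, 12, -15, -16)
  row 3: subtract 2×row0 = (0, 8, -3, -12)
step 2: normalize row 1 (÷7) = (0, 1, -4/7, -5/7)
  row 0: subtract -2×row1 = (1, 0, 13/7, 18/7)
  row 2: subtract 12×row1 = (0, 0, -57/7, -52/7)
  row 3: subtract 8×row1 = (0, 0, 11/7, -44/7)
step 3: normalize row 2 (÷-57/7) = (0, 0, 1, 52/57)
  row 0: subtract 13/7×row2 = (1, 0, 0, 50/57)
  row 1: subtract -4/7×row2 = (0, 1, 0, -11/57)
  row 3: subtract 11/7×row2 = (0, 0, 0, -440/57)
step 4: normalize row 3 (÷-440/57) = (0, 0, 0, 1)
  row 0: subtract 50/57×row3 = (1, 0, 0, 0)
  row 1: subtract -11/57×row3 = (0, 1, 0, 0)
  row 2: subtract 52/57×row3 = (0, 0, 1, 0)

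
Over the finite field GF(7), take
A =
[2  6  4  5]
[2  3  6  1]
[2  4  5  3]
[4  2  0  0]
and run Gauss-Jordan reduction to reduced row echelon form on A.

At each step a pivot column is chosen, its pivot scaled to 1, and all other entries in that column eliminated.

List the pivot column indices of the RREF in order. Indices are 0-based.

pivot(0,0)=2: scale R0 → (1, 3, 2, 6)
  clear (1,0): R1 −= (2)R0 → (0, 4, 2, 3)
  clear (2,0): R2 −= (2)R0 → (0, 5, 1, 5)
  clear (3,0): R3 −= (4)R0 → (0, 4, 6, 4)
pivot(1,1)=4: scale R1 → (0, 1, 4, 6)
  clear (0,1): R0 −= (3)R1 → (1, 0, 4, 2)
  clear (2,1): R2 −= (5)R1 → (0, 0, 2, 3)
  clear (3,1): R3 −= (4)R1 → (0, 0, 4, 1)
pivot(2,2)=2: scale R2 → (0, 0, 1, 5)
  clear (0,2): R0 −= (4)R2 → (1, 0, 0, 3)
  clear (1,2): R1 −= (4)R2 → (0, 1, 0, 0)
  clear (3,2): R3 −= (4)R2 → (0, 0, 0, 2)
pivot(3,3)=2: scale R3 → (0, 0, 0, 1)
  clear (0,3): R0 −= (3)R3 → (1, 0, 0, 0)
  clear (2,3): R2 −= (5)R3 → (0, 0, 1, 0)

pivot columns: 0, 1, 2, 3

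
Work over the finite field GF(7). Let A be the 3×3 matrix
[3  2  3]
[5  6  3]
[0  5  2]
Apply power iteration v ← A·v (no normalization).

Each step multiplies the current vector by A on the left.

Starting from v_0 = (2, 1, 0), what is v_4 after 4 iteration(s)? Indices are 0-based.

v_0 = (2, 1, 0).
v_1 = A·v_0 = (1, 2, 5).
v_2 = A·v_1 = (1, 4, 6).
v_3 = A·v_2 = (1, 5, 4).
v_4 = A·v_3 = (4, 5, 5).

v_4 = (4, 5, 5)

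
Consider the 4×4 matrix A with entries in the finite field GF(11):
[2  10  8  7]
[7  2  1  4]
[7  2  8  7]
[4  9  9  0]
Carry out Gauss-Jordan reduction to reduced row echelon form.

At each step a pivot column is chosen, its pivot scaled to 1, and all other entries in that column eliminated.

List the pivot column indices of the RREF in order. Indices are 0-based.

[1] R0 /= 2  ⇒  (1, 5, 4, 9)
     R1 -= 7·R0  ⇒  (0, 0, 6, 7)
     R2 -= 7·R0  ⇒  (0, 0, 2, 10)
     R3 -= 4·R0  ⇒  (0, 0, 4, 8)
column 1 empty below row 1
[2] R1 /= 6  ⇒  (0, 0, 1, 3)
     R0 -= 4·R1  ⇒  (1, 5, 0, 8)
     R2 -= 2·R1  ⇒  (0, 0, 0, 4)
     R3 -= 4·R1  ⇒  (0, 0, 0, 7)
[3] R2 /= 4  ⇒  (0, 0, 0, 1)
     R0 -= 8·R2  ⇒  (1, 5, 0, 0)
     R1 -= 3·R2  ⇒  (0, 0, 1, 0)
     R3 -= 7·R2  ⇒  (0, 0, 0, 0)

pivot columns: 0, 2, 3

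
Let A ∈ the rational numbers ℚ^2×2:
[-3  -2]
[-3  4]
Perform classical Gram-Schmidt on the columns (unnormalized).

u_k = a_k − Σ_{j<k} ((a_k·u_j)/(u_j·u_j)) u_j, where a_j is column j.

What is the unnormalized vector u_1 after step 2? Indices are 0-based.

Step 1: u_0 = a_0 = (-3, -3).
Step 2: u_1 = a_1 − (-1/3)·u_0 = (-3, 3).

u_1 = (-3, 3)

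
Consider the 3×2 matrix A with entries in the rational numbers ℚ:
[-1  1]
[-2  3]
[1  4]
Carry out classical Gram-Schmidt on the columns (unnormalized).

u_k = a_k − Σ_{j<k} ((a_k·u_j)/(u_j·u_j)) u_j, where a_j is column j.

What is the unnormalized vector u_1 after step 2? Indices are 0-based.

u_1 = (1/2, 2, 9/2)

Step 1: u_0 = a_0 = (-1, -2, 1).
Step 2: u_1 = a_1 − (-1/2)·u_0 = (1/2, 2, 9/2).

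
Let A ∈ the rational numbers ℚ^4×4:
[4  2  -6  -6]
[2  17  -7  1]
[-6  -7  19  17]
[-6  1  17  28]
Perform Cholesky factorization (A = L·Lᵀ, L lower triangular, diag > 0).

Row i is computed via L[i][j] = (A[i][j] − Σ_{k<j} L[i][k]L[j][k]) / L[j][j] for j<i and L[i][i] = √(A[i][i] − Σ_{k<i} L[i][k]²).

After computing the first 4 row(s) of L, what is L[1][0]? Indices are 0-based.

L[1][0] = 1

Step 1: L[0][0] = √(4) = 2.
  L[1][0] = (2) / L[0][0] = 1.
Step 2: L[1][1] = √(16) = 4.
  L[2][0] = (-6) / L[0][0] = -3.
  L[2][1] = (-4) / L[1][1] = -1.
Step 3: L[2][2] = √(9) = 3.
  L[3][0] = (-6) / L[0][0] = -3.
  L[3][1] = (4) / L[1][1] = 1.
  L[3][2] = (9) / L[2][2] = 3.
Step 4: L[3][3] = √(9) = 3.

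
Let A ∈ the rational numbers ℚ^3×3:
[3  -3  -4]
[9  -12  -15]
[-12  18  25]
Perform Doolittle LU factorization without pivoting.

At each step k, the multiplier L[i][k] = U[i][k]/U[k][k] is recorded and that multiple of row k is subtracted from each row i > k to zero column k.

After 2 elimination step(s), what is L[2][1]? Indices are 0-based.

[col 0] pivot 3
  R1 -= 3*R0 → (0, -3, -3)  (L[1][0] := 3)
  R2 -= -4*R0 → (0, 6, 9)  (L[2][0] := -4)
[col 1] pivot -3
  R2 -= -2*R1 → (0, 0, 3)  (L[2][1] := -2)

L[2][1] = -2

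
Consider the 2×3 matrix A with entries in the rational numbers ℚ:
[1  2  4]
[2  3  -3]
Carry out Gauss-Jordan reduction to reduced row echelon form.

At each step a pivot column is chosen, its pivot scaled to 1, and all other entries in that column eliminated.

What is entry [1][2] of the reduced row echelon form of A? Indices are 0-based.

[1] R0 /= 1  ⇒  (1, 2, 4)
     R1 -= 2·R0  ⇒  (0, -1, -11)
[2] R1 /= -1  ⇒  (0, 1, 11)
     R0 -= 2·R1  ⇒  (1, 0, -18)

M[1][2] = 11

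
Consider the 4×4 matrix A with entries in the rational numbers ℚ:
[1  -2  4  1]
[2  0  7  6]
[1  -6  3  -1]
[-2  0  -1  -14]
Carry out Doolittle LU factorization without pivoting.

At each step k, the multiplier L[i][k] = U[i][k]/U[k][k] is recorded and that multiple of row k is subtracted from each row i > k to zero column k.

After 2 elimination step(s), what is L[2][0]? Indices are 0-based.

k=0: U[0][0]=1
  eliminate (1,0): mult=2, new row 1: (0, 4, -1, 4); set L[1][0]=2
  eliminate (2,0): mult=1, new row 2: (0, -4, -1, -2); set L[2][0]=1
  eliminate (3,0): mult=-2, new row 3: (0, -4, 7, -12); set L[3][0]=-2
k=1: U[1][1]=4
  eliminate (2,1): mult=-1, new row 2: (0, 0, -2, 2); set L[2][1]=-1
  eliminate (3,1): mult=-1, new row 3: (0, 0, 6, -8); set L[3][1]=-1

L[2][0] = 1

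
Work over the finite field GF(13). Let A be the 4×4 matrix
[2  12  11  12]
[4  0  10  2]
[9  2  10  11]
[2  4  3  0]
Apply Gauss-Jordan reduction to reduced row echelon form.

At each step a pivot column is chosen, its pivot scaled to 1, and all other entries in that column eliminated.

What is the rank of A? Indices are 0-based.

rank = 4

[1] R0 /= 2  ⇒  (1, 6, 12, 6)
     R1 -= 4·R0  ⇒  (0, 2, 1, 4)
     R2 -= 9·R0  ⇒  (0, 0, 6, 9)
     R3 -= 2·R0  ⇒  (0, 5, 5, 1)
[2] R1 /= 2  ⇒  (0, 1, 7, 2)
     R0 -= 6·R1  ⇒  (1, 0, 9, 7)
     R3 -= 5·R1  ⇒  (0, 0, 9, 4)
[3] R2 /= 6  ⇒  (0, 0, 1, 8)
     R0 -= 9·R2  ⇒  (1, 0, 0, 0)
     R1 -= 7·R2  ⇒  (0, 1, 0, 11)
     R3 -= 9·R2  ⇒  (0, 0, 0, 10)
[4] R3 /= 10  ⇒  (0, 0, 0, 1)
     R1 -= 11·R3  ⇒  (0, 1, 0, 0)
     R2 -= 8·R3  ⇒  (0, 0, 1, 0)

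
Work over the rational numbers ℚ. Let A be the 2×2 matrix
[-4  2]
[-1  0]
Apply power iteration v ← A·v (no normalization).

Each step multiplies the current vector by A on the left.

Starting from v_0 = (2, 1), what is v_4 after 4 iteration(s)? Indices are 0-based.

v_4 = (232, 68)

v_0 = (2, 1).
v_1 = A·v_0 = (-6, -2).
v_2 = A·v_1 = (20, 6).
v_3 = A·v_2 = (-68, -20).
v_4 = A·v_3 = (232, 68).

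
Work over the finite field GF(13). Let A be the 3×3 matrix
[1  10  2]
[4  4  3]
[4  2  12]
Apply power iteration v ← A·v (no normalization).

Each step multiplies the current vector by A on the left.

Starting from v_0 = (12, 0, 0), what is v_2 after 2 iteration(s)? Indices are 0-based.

v_2 = (3, 7, 5)

v_0 = (12, 0, 0).
v_1 = A·v_0 = (12, 9, 9).
v_2 = A·v_1 = (3, 7, 5).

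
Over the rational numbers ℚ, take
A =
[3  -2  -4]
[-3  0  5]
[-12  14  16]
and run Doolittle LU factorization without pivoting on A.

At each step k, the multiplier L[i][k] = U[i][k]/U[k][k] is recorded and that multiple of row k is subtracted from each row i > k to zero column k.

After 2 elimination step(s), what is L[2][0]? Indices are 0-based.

[col 0] pivot 3
  R1 -= -1*R0 → (0, -2, 1)  (L[1][0] := -1)
  R2 -= -4*R0 → (0, 6, 0)  (L[2][0] := -4)
[col 1] pivot -2
  R2 -= -3*R1 → (0, 0, 3)  (L[2][1] := -3)

L[2][0] = -4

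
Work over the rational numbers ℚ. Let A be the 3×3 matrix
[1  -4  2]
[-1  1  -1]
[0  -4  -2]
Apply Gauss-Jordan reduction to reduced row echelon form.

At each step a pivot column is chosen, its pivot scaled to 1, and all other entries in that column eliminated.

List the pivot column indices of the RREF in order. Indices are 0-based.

pivot columns: 0, 1, 2

[1] R0 /= 1  ⇒  (1, -4, 2)
     R1 -= -1·R0  ⇒  (0, -3, 1)
[2] R1 /= -3  ⇒  (0, 1, -1/3)
     R0 -= -4·R1  ⇒  (1, 0, 2/3)
     R2 -= -4·R1  ⇒  (0, 0, -10/3)
[3] R2 /= -10/3  ⇒  (0, 0, 1)
     R0 -= 2/3·R2  ⇒  (1, 0, 0)
     R1 -= -1/3·R2  ⇒  (0, 1, 0)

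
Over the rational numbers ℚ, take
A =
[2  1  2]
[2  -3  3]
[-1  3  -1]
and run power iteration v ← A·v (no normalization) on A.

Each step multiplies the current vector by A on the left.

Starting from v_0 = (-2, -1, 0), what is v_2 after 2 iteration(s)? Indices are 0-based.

v_0 = (-2, -1, 0).
v_1 = A·v_0 = (-5, -1, -1).
v_2 = A·v_1 = (-13, -10, 3).

v_2 = (-13, -10, 3)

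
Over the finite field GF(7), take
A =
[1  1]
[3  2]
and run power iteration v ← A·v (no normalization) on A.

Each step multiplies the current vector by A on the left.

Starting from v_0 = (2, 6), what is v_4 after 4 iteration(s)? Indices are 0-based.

v_0 = (2, 6).
v_1 = A·v_0 = (1, 4).
v_2 = A·v_1 = (5, 4).
v_3 = A·v_2 = (2, 2).
v_4 = A·v_3 = (4, 3).

v_4 = (4, 3)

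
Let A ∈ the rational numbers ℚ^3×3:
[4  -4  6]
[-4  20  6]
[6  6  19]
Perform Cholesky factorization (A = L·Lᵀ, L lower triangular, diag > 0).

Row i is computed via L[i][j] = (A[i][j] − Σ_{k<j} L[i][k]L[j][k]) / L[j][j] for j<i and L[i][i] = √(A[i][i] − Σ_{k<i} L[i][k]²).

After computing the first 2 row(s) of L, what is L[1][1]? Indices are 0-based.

L[1][1] = 4

Step 1: L[0][0] = √(4) = 2.
  L[1][0] = (-4) / L[0][0] = -2.
Step 2: L[1][1] = √(16) = 4.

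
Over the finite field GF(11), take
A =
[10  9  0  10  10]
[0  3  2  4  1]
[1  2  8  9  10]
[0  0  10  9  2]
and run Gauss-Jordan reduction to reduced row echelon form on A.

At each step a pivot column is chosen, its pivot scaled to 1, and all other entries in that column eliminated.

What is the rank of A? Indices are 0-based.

rank = 4

step 1: normalize row 0 (÷10) = (1, 2, 0, 1, 1)
  row 2: subtract 1×row0 = (0, 0, 8, 8, 9)
step 2: normalize row 1 (÷3) = (0, 1, 8, 5, 4)
  row 0: subtract 2×row1 = (1, 0, 6, 2, 4)
step 3: normalize row 2 (÷8) = (0, 0, 1, 1, 8)
  row 0: subtract 6×row2 = (1, 0, 0, 7, 0)
  row 1: subtract 8×row2 = (0, 1, 0, 8, 6)
  row 3: subtract 10×row2 = (0, 0, 0, 10, 10)
step 4: normalize row 3 (÷10) = (0, 0, 0, 1, 1)
  row 0: subtract 7×row3 = (1, 0, 0, 0, 4)
  row 1: subtract 8×row3 = (0, 1, 0, 0, 9)
  row 2: subtract 1×row3 = (0, 0, 1, 0, 7)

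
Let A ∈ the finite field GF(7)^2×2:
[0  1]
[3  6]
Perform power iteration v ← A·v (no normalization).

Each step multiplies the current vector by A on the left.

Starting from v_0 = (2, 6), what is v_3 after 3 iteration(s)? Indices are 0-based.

v_0 = (2, 6).
v_1 = A·v_0 = (6, 0).
v_2 = A·v_1 = (0, 4).
v_3 = A·v_2 = (4, 3).

v_3 = (4, 3)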